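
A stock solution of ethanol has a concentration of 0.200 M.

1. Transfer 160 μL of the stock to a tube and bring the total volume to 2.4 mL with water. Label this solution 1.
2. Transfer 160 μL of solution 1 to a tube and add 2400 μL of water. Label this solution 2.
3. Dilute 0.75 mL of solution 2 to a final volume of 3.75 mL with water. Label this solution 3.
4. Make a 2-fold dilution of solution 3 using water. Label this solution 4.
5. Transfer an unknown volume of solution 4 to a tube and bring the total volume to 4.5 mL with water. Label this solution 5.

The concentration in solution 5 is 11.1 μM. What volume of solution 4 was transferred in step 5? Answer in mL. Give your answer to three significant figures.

Step 1: 160 μL brought to 2.4 mL → factor 2400/160 = 15
Step 2: 160 μL + 2400 μL = 2560 μL total → factor 2560/160 = 16
Step 3: 0.75 mL brought to 3.75 mL → factor 3.75/0.75 = 5
Step 4: 2-fold → factor 2
Step 5: v brought to 4.5 mL → factor = 4.5 mL/v
Product of known-step factors = 2400
Overall factor = 0.200 M / (11.1 μM) = 18018
Step-5 factor = 18018 / 2400 = 7.5075
v = 4.5 mL / 7.5075 = 0.599 mL

0.599 mL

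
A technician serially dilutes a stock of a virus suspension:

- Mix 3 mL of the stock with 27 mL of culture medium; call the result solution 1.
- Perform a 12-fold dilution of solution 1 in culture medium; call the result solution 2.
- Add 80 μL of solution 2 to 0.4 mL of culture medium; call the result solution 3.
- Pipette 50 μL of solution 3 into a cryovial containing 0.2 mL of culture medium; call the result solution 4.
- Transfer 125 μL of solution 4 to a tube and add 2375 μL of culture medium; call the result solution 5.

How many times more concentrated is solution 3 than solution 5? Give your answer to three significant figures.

Step 1: 3 mL + 27 mL = 30 mL total → factor 30/3 = 10
Step 2: 12-fold → factor 12
Step 3: 80 μL + 0.4 mL = 480 μL total → factor 480/80 = 6
Step 4: 50 μL + 0.2 mL = 250 μL total → factor 250/50 = 5
Step 5: 125 μL + 2375 μL = 2500 μL total → factor 2500/125 = 20
Dilution factor to solution 3 = 720; to solution 5 = 72000
[solution 3]/[solution 5] = (factor to solution 5)/(factor to solution 3) = 72000/720 = 100

100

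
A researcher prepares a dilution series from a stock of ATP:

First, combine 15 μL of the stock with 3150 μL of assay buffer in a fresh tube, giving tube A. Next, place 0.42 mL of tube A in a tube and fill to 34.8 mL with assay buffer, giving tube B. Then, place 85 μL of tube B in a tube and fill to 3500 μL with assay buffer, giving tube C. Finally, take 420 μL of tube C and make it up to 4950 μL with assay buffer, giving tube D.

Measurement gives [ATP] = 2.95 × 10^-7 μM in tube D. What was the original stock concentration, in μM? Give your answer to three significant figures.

Step 1: 15 μL + 3150 μL = 3165 μL total → factor 3165/15 = 211
Step 2: 0.42 mL brought to 34.8 mL → factor 34.8/0.42 = 82.857
Step 3: 85 μL brought to 3500 μL → factor 3500/85 = 41.176
Step 4: 420 μL brought to 4950 μL → factor 4950/420 = 11.786
Overall dilution factor = 211 × 82.857 × 41.176 × 11.786 = 8.4843 × 10^6
Stock = 2.95 × 10^-7 μM × 8.4843 × 10^6 = 2.50 μM

2.50 μM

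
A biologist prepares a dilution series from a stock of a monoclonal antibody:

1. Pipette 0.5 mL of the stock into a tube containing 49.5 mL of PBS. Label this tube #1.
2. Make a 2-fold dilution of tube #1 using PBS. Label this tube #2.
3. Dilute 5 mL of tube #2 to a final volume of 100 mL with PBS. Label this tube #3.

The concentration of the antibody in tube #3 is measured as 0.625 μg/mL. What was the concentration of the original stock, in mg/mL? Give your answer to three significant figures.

Step 1: 0.5 mL + 49.5 mL = 50 mL total → factor 50/0.5 = 100
Step 2: 2-fold → factor 2
Step 3: 5 mL brought to 100 mL → factor 100/5 = 20
Overall dilution factor = 100 × 2 × 20 = 4000
Stock = 0.625 μg/mL × 4000 = 2500 μg/mL = 2.50 mg/mL

2.50 mg/mL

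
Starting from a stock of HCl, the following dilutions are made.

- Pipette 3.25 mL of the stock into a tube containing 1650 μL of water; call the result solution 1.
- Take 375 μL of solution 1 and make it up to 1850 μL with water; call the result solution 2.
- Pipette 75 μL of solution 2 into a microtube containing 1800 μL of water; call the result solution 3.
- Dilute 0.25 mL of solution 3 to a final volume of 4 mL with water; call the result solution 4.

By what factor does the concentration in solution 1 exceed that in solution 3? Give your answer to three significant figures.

123

Step 1: 3.25 mL + 1650 μL = 4.9 mL total → factor 4.9/3.25 = 1.5077
Step 2: 375 μL brought to 1850 μL → factor 1850/375 = 4.9333
Step 3: 75 μL + 1800 μL = 1875 μL total → factor 1875/75 = 25
Dilution factor to solution 1 = 1.5077; to solution 3 = 185.95
[solution 1]/[solution 3] = (factor to solution 3)/(factor to solution 1) = 185.95/1.5077 = 123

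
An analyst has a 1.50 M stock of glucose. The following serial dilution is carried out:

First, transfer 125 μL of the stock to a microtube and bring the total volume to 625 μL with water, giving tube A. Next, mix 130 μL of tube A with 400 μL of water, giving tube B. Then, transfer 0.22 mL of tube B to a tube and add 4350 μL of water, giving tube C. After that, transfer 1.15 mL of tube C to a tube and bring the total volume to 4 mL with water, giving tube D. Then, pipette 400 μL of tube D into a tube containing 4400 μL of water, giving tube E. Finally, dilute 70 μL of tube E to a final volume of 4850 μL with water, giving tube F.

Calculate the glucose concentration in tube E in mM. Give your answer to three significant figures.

0.0849 mM

Step 1: 125 μL brought to 625 μL → factor 625/125 = 5
Step 2: 130 μL + 400 μL = 530 μL total → factor 530/130 = 4.0769
Step 3: 0.22 mL + 4350 μL = 4.57 mL total → factor 4.57/0.22 = 20.773
Step 4: 1.15 mL brought to 4 mL → factor 4/1.15 = 3.4783
Step 5: 400 μL + 4400 μL = 4800 μL total → factor 4800/400 = 12
Dilution factor through tube E = 5 × 4.0769 × 20.773 × 3.4783 × 12 = 17674
[tube E] = 1.50 M / 17674 = 8.487 × 10^-5 M = 0.0849 mM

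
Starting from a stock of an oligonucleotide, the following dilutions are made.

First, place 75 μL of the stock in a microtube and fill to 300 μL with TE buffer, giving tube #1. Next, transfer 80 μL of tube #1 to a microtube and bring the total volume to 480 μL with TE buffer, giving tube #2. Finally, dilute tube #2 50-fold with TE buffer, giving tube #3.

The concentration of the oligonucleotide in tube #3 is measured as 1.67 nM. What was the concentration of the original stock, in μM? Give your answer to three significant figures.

2.00 μM

Step 1: 75 μL brought to 300 μL → factor 300/75 = 4
Step 2: 80 μL brought to 480 μL → factor 480/80 = 6
Step 3: 50-fold → factor 50
Overall dilution factor = 4 × 6 × 50 = 1200
Stock = 1.67 nM × 1200 = 2004 nM = 2.00 μM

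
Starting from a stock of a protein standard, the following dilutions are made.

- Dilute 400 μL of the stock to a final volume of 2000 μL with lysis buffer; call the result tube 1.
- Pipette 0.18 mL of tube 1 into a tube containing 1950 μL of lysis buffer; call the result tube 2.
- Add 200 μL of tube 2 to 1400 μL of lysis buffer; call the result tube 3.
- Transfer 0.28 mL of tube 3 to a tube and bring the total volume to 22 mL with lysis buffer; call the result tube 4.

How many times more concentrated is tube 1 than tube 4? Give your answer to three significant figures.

7.44 × 10^3

Step 1: 400 μL brought to 2000 μL → factor 2000/400 = 5
Step 2: 0.18 mL + 1950 μL = 2.13 mL total → factor 2.13/0.18 = 11.833
Step 3: 200 μL + 1400 μL = 1600 μL total → factor 1600/200 = 8
Step 4: 0.28 mL brought to 22 mL → factor 22/0.28 = 78.571
Dilution factor to tube 1 = 5; to tube 4 = 37190
[tube 1]/[tube 4] = (factor to tube 4)/(factor to tube 1) = 37190/5 = 7.44 × 10^3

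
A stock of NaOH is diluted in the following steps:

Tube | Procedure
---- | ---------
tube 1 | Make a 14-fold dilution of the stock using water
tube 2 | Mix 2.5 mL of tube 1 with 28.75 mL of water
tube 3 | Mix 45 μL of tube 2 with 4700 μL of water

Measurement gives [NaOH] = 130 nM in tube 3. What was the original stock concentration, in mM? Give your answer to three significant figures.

Step 1: 14-fold → factor 14
Step 2: 2.5 mL + 28.75 mL = 31.25 mL total → factor 31.25/2.5 = 12.5
Step 3: 45 μL + 4700 μL = 4745 μL total → factor 4745/45 = 105.44
Overall dilution factor = 14 × 12.5 × 105.44 = 18453
Stock = 130 nM × 18453 = 2.399 × 10^6 nM = 2.40 mM

2.40 mM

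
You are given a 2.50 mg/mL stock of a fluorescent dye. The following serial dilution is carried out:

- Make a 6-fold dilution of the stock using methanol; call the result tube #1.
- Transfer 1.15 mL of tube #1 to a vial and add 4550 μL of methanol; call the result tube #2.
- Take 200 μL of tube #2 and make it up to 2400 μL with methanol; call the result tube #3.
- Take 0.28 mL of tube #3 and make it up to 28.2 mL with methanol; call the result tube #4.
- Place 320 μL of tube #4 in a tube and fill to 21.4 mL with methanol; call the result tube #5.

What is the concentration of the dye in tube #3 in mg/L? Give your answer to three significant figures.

Step 1: 6-fold → factor 6
Step 2: 1.15 mL + 4550 μL = 5.7 mL total → factor 5.7/1.15 = 4.9565
Step 3: 200 μL brought to 2400 μL → factor 2400/200 = 12
Dilution factor through tube #3 = 6 × 4.9565 × 12 = 356.87
[tube #3] = 2.50 mg/mL / 356.87 = 0.007005 mg/mL = 7.01 mg/L

7.01 mg/L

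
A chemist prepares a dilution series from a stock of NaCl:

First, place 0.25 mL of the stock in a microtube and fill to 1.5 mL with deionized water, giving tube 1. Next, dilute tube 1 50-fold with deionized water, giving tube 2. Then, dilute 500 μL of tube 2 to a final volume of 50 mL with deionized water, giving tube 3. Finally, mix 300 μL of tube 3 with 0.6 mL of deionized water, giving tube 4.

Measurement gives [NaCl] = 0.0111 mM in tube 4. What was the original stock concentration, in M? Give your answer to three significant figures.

Step 1: 0.25 mL brought to 1.5 mL → factor 1.5/0.25 = 6
Step 2: 50-fold → factor 50
Step 3: 500 μL brought to 50 mL → factor 50000/500 = 100
Step 4: 300 μL + 0.6 mL = 900 μL total → factor 900/300 = 3
Overall dilution factor = 6 × 50 × 100 × 3 = 90000
Stock = 0.0111 mM × 90000 = 999.0 mM = 0.999 M

0.999 M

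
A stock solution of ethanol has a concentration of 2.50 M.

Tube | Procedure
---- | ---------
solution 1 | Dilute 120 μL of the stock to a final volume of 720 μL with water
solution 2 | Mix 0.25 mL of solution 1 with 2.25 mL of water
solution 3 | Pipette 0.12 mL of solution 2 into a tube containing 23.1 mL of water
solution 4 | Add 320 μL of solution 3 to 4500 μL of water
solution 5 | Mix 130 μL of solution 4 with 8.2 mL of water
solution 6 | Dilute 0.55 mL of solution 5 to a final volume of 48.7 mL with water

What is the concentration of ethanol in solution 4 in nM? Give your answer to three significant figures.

Step 1: 120 μL brought to 720 μL → factor 720/120 = 6
Step 2: 0.25 mL + 2.25 mL = 2.5 mL total → factor 2.5/0.25 = 10
Step 3: 0.12 mL + 23.1 mL = 23.22 mL total → factor 23.22/0.12 = 193.5
Step 4: 320 μL + 4500 μL = 4820 μL total → factor 4820/320 = 15.062
Dilution factor through solution 4 = 6 × 10 × 193.5 × 15.062 = 1.7488 × 10^5
[solution 4] = 2.50 M / 1.7488 × 10^5 = 1.430 × 10^-5 M = 1.43 × 10^4 nM

1.43 × 10^4 nM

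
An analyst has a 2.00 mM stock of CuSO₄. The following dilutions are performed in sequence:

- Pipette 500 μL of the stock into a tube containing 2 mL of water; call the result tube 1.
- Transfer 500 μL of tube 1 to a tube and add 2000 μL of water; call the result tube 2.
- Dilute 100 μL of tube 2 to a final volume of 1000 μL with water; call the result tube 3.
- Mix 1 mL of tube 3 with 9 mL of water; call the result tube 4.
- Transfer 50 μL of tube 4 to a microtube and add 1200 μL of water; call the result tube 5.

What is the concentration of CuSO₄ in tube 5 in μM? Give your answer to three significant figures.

0.0320 μM

Step 1: 500 μL + 2 mL = 2500 μL total → factor 2500/500 = 5
Step 2: 500 μL + 2000 μL = 2500 μL total → factor 2500/500 = 5
Step 3: 100 μL brought to 1000 μL → factor 1000/100 = 10
Step 4: 1 mL + 9 mL = 10 mL total → factor 10/1 = 10
Step 5: 50 μL + 1200 μL = 1250 μL total → factor 1250/50 = 25
Overall dilution factor = 5 × 5 × 10 × 10 × 25 = 62500
Final = 2.00 mM / 62500 = 3.200 × 10^-5 mM = 0.0320 μM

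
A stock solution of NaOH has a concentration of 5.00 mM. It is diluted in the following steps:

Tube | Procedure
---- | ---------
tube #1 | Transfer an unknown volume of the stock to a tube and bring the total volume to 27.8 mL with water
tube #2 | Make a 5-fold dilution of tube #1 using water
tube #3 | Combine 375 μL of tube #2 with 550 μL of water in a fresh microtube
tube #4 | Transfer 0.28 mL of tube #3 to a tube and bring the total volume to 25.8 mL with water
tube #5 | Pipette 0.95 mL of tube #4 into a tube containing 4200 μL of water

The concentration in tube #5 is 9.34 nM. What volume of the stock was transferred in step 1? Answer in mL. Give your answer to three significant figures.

Step 1: v brought to 27.8 mL → factor = 27.8 mL/v
Step 2: 5-fold → factor 5
Step 3: 375 μL + 550 μL = 925 μL total → factor 925/375 = 2.4667
Step 4: 0.28 mL brought to 25.8 mL → factor 25.8/0.28 = 92.143
Step 5: 0.95 mL + 4200 μL = 5.15 mL total → factor 5.15/0.95 = 5.4211
Product of known-step factors = 6160.6
Overall factor = 5.00 mM / (9.34 nM) = 5.3533 × 10^5
Step-1 factor = 5.3533 × 10^5 / 6160.6 = 86.896
v = 27.8 mL / 86.896 = 0.320 mL

0.320 mL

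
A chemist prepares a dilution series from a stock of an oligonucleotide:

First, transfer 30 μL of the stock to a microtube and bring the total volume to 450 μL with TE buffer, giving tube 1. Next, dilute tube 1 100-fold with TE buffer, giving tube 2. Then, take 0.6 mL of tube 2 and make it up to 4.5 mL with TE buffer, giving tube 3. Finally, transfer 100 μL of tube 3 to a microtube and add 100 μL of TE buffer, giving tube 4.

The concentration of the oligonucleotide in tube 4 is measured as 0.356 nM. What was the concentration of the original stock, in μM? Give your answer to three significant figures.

Step 1: 30 μL brought to 450 μL → factor 450/30 = 15
Step 2: 100-fold → factor 100
Step 3: 0.6 mL brought to 4.5 mL → factor 4.5/0.6 = 7.5
Step 4: 100 μL + 100 μL = 200 μL total → factor 200/100 = 2
Overall dilution factor = 15 × 100 × 7.5 × 2 = 22500
Stock = 0.356 nM × 22500 = 8010 nM = 8.01 μM

8.01 μM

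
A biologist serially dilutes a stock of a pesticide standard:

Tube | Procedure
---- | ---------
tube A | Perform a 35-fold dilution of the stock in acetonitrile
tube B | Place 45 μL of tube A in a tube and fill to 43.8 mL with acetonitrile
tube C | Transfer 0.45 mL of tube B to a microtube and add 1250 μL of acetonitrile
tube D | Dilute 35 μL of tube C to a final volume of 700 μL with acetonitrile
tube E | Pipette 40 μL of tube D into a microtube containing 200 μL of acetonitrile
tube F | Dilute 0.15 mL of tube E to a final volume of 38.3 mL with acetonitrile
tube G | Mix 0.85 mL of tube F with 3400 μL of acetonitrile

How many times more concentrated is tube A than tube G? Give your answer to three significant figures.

Step 1: 35-fold → factor 35
Step 2: 45 μL brought to 43.8 mL → factor 43800/45 = 973.33
Step 3: 0.45 mL + 1250 μL = 1.7 mL total → factor 1.7/0.45 = 3.7778
Step 4: 35 μL brought to 700 μL → factor 700/35 = 20
Step 5: 40 μL + 200 μL = 240 μL total → factor 240/40 = 6
Step 6: 0.15 mL brought to 38.3 mL → factor 38.3/0.15 = 255.33
Step 7: 0.85 mL + 3400 μL = 4.25 mL total → factor 4.25/0.85 = 5
Dilution factor to tube A = 35; to tube G = 1.9716 × 10^10
[tube A]/[tube G] = (factor to tube G)/(factor to tube A) = 1.9716 × 10^10/35 = 5.63 × 10^8

5.63 × 10^8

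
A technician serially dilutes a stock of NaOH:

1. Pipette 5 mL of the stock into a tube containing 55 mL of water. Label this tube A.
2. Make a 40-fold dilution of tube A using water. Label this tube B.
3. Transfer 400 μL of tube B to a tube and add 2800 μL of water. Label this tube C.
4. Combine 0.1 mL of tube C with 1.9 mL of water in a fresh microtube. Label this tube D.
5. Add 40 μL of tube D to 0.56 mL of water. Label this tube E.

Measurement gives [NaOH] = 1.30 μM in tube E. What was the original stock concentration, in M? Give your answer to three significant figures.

Step 1: 5 mL + 55 mL = 60 mL total → factor 60/5 = 12
Step 2: 40-fold → factor 40
Step 3: 400 μL + 2800 μL = 3200 μL total → factor 3200/400 = 8
Step 4: 0.1 mL + 1.9 mL = 2 mL total → factor 2/0.1 = 20
Step 5: 40 μL + 0.56 mL = 600 μL total → factor 600/40 = 15
Overall dilution factor = 12 × 40 × 8 × 20 × 15 = 1.152 × 10^6
Stock = 1.30 μM × 1.152 × 10^6 = 1.498 × 10^6 μM = 1.50 M

1.50 M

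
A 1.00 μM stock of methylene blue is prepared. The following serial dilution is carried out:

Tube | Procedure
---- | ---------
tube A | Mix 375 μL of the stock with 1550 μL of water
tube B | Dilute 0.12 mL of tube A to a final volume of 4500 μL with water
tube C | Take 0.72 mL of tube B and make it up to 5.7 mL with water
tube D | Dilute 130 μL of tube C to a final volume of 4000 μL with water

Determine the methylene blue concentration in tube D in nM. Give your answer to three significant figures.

Step 1: 375 μL + 1550 μL = 1925 μL total → factor 1925/375 = 5.1333
Step 2: 0.12 mL brought to 4500 μL → factor 4.5/0.12 = 37.5
Step 3: 0.72 mL brought to 5.7 mL → factor 5.7/0.72 = 7.9167
Step 4: 130 μL brought to 4000 μL → factor 4000/130 = 30.769
Overall dilution factor = 5.1333 × 37.5 × 7.9167 × 30.769 = 46891
Final = 1.00 μM / 46891 = 2.133 × 10^-5 μM = 0.0213 nM

0.0213 nM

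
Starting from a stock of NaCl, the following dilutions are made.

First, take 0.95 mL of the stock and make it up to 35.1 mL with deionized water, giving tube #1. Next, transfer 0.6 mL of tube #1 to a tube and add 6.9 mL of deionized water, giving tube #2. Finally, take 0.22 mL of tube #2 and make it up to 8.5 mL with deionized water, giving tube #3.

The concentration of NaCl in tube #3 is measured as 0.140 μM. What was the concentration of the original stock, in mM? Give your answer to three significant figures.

2.50 mM

Step 1: 0.95 mL brought to 35.1 mL → factor 35.1/0.95 = 36.947
Step 2: 0.6 mL + 6.9 mL = 7.5 mL total → factor 7.5/0.6 = 12.5
Step 3: 0.22 mL brought to 8.5 mL → factor 8.5/0.22 = 38.636
Overall dilution factor = 36.947 × 12.5 × 38.636 = 17844
Stock = 0.140 μM × 17844 = 2498 μM = 2.50 mM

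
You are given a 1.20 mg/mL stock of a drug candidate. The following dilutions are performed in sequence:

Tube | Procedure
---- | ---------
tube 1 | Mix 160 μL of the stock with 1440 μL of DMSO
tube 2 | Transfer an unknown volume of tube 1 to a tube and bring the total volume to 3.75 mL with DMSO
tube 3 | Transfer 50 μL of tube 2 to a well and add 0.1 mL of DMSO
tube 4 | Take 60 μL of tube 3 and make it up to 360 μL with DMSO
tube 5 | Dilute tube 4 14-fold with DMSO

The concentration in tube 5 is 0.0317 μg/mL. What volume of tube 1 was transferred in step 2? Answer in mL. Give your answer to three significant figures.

Step 1: 160 μL + 1440 μL = 1600 μL total → factor 1600/160 = 10
Step 2: v brought to 3.75 mL → factor = 3.75 mL/v
Step 3: 50 μL + 0.1 mL = 150 μL total → factor 150/50 = 3
Step 4: 60 μL brought to 360 μL → factor 360/60 = 6
Step 5: 14-fold → factor 14
Product of known-step factors = 2520
Overall factor = 1.20 mg/mL / (0.0317 μg/mL) = 37855
Step-2 factor = 37855 / 2520 = 15.022
v = 3.75 mL / 15.022 = 0.250 mL

0.250 mL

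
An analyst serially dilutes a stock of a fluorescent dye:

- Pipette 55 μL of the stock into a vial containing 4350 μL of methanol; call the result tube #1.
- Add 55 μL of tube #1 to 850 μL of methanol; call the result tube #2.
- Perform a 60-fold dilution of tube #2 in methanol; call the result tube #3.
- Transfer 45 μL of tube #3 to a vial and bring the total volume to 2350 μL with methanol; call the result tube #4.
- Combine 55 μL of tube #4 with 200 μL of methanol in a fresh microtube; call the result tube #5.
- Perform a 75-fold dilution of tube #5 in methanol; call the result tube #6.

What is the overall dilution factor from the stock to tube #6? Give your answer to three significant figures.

1.44 × 10^9

Step 1: 55 μL + 4350 μL = 4405 μL total → factor 4405/55 = 80.091
Step 2: 55 μL + 850 μL = 905 μL total → factor 905/55 = 16.455
Step 3: 60-fold → factor 60
Step 4: 45 μL brought to 2350 μL → factor 2350/45 = 52.222
Step 5: 55 μL + 200 μL = 255 μL total → factor 255/55 = 4.6364
Step 6: 75-fold → factor 75
Overall dilution factor = 80.091 × 16.455 × 60 × 52.222 × 4.6364 × 75 = 1.4359 × 10^9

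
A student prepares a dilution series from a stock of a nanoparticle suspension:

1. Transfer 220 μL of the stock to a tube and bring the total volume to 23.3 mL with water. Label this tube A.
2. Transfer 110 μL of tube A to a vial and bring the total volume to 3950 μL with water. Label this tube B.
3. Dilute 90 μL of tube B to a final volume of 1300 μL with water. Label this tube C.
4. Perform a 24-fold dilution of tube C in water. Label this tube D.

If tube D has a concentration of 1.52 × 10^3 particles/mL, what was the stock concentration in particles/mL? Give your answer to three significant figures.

Step 1: 220 μL brought to 23.3 mL → factor 23300/220 = 105.91
Step 2: 110 μL brought to 3950 μL → factor 3950/110 = 35.909
Step 3: 90 μL brought to 1300 μL → factor 1300/90 = 14.444
Step 4: 24-fold → factor 24
Overall dilution factor = 105.91 × 35.909 × 14.444 × 24 = 1.3184 × 10^6
Stock = 1.52 × 10^3 particles/mL × 1.3184 × 10^6 = 2.00 × 10^9 particles/mL

2.00 × 10^9 particles/mL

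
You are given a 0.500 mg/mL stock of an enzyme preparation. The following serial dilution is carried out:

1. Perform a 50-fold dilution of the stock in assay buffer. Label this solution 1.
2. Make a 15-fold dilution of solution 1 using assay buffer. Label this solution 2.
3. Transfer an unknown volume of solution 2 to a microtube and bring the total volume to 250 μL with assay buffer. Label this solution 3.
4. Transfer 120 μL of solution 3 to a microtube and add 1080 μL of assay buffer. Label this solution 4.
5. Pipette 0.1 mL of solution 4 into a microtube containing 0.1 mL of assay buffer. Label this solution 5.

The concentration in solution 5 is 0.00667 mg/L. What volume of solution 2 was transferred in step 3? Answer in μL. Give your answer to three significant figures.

50.0 μL

Step 1: 50-fold → factor 50
Step 2: 15-fold → factor 15
Step 3: v brought to 250 μL → factor = 250 μL/v
Step 4: 120 μL + 1080 μL = 1200 μL total → factor 1200/120 = 10
Step 5: 0.1 mL + 0.1 mL = 0.2 mL total → factor 0.2/0.1 = 2
Product of known-step factors = 15000
Overall factor = 0.500 mg/mL / (0.00667 mg/L) = 74963
Step-3 factor = 74963 / 15000 = 4.9975
v = 250 μL / 4.9975 = 50.0 μL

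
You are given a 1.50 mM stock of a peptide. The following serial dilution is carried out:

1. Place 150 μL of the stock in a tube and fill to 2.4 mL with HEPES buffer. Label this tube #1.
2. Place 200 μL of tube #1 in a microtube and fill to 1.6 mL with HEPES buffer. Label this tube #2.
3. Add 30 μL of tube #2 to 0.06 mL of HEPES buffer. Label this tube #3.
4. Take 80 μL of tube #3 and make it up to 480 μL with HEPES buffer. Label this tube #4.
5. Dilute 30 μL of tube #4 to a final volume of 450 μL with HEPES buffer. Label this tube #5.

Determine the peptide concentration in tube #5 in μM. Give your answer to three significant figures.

0.0434 μM

Step 1: 150 μL brought to 2.4 mL → factor 2400/150 = 16
Step 2: 200 μL brought to 1.6 mL → factor 1600/200 = 8
Step 3: 30 μL + 0.06 mL = 90 μL total → factor 90/30 = 3
Step 4: 80 μL brought to 480 μL → factor 480/80 = 6
Step 5: 30 μL brought to 450 μL → factor 450/30 = 15
Overall dilution factor = 16 × 8 × 3 × 6 × 15 = 34560
Final = 1.50 mM / 34560 = 4.340 × 10^-5 mM = 0.0434 μM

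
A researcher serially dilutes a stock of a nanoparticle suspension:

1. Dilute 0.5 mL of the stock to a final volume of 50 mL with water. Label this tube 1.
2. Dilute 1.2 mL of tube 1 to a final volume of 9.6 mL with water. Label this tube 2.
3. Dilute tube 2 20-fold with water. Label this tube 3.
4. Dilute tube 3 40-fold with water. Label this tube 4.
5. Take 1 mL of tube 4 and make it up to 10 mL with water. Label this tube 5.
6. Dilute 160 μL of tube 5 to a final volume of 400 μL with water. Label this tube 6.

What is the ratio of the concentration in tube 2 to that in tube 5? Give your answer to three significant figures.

8.00 × 10^3

Step 1: 0.5 mL brought to 50 mL → factor 50/0.5 = 100
Step 2: 1.2 mL brought to 9.6 mL → factor 9.6/1.2 = 8
Step 3: 20-fold → factor 20
Step 4: 40-fold → factor 40
Step 5: 1 mL brought to 10 mL → factor 10/1 = 10
Dilution factor to tube 2 = 800; to tube 5 = 6.4 × 10^6
[tube 2]/[tube 5] = (factor to tube 5)/(factor to tube 2) = 6.4 × 10^6/800 = 8.00 × 10^3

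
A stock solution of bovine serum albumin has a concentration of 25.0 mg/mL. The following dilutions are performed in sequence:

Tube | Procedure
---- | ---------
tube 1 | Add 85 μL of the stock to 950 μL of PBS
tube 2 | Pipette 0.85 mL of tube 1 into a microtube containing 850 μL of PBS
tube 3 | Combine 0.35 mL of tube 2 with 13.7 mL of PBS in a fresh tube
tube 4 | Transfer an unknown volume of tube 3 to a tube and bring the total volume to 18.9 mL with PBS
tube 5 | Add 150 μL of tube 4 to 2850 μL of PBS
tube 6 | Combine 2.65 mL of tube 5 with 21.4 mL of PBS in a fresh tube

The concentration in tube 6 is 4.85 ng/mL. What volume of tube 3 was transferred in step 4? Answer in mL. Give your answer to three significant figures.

0.651 mL

Step 1: 85 μL + 950 μL = 1035 μL total → factor 1035/85 = 12.176
Step 2: 0.85 mL + 850 μL = 1.7 mL total → factor 1.7/0.85 = 2
Step 3: 0.35 mL + 13.7 mL = 14.05 mL total → factor 14.05/0.35 = 40.143
Step 4: v brought to 18.9 mL → factor = 18.9 mL/v
Step 5: 150 μL + 2850 μL = 3000 μL total → factor 3000/150 = 20
Step 6: 2.65 mL + 21.4 mL = 24.05 mL total → factor 24.05/2.65 = 9.0755
Product of known-step factors = 1.7744 × 10^5
Overall factor = 25.0 mg/mL / (4.85 ng/mL) = 5.1546 × 10^6
Step-4 factor = 5.1546 × 10^6 / 1.7744 × 10^5 = 29.05
v = 18.9 mL / 29.05 = 0.651 mL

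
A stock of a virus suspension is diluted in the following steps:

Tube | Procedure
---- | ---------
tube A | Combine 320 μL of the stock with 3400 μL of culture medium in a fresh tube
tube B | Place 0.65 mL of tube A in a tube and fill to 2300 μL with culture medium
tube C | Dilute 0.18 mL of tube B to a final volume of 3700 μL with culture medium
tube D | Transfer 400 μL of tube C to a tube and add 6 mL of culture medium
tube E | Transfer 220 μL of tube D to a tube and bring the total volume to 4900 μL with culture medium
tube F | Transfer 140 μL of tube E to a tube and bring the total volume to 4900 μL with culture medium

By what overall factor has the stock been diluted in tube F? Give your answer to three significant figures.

1.05 × 10^7

Step 1: 320 μL + 3400 μL = 3720 μL total → factor 3720/320 = 11.625
Step 2: 0.65 mL brought to 2300 μL → factor 2.3/0.65 = 3.5385
Step 3: 0.18 mL brought to 3700 μL → factor 3.7/0.18 = 20.556
Step 4: 400 μL + 6 mL = 6400 μL total → factor 6400/400 = 16
Step 5: 220 μL brought to 4900 μL → factor 4900/220 = 22.273
Step 6: 140 μL brought to 4900 μL → factor 4900/140 = 35
Overall dilution factor = 11.625 × 3.5385 × 20.556 × 16 × 22.273 × 35 = 1.0546 × 10^7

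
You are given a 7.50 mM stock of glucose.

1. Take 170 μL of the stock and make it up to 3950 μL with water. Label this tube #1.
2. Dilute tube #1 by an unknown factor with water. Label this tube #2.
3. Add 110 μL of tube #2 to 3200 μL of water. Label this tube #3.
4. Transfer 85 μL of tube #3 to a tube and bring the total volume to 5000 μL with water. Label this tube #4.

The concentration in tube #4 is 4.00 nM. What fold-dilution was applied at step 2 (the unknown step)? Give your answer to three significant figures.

45.6-fold

Step 1: 170 μL brought to 3950 μL → factor 3950/170 = 23.235
Step 2: unknown factor x
Step 3: 110 μL + 3200 μL = 3310 μL total → factor 3310/110 = 30.091
Step 4: 85 μL brought to 5000 μL → factor 5000/85 = 58.824
Product of known-step factors = 41128
Overall factor = 7.50 mM / (4.00 nM) = 1.875 × 10^6
x = 1.875 × 10^6 / 41128 = 45.6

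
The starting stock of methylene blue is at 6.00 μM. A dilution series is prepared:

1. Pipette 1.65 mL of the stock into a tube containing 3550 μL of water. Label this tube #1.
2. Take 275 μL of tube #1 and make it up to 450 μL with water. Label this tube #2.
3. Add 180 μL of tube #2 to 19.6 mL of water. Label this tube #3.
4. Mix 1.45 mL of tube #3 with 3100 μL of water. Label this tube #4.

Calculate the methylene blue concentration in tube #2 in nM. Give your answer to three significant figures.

1.16 × 10^3 nM

Step 1: 1.65 mL + 3550 μL = 5.2 mL total → factor 5.2/1.65 = 3.1515
Step 2: 275 μL brought to 450 μL → factor 450/275 = 1.6364
Dilution factor through tube #2 = 3.1515 × 1.6364 = 5.157
[tube #2] = 6.00 μM / 5.157 = 1.163 μM = 1.16 × 10^3 nM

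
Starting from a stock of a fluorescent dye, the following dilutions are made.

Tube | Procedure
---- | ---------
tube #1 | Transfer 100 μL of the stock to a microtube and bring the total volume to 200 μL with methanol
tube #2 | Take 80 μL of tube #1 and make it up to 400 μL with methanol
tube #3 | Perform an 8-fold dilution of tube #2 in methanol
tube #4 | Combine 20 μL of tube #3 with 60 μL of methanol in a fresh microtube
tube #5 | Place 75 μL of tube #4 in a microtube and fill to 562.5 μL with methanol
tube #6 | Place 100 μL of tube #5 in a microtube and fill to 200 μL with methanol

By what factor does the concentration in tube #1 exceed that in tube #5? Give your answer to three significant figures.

1.20 × 10^3

Step 1: 100 μL brought to 200 μL → factor 200/100 = 2
Step 2: 80 μL brought to 400 μL → factor 400/80 = 5
Step 3: 8-fold → factor 8
Step 4: 20 μL + 60 μL = 80 μL total → factor 80/20 = 4
Step 5: 75 μL brought to 562.5 μL → factor 562.5/75 = 7.5
Dilution factor to tube #1 = 2; to tube #5 = 2400
[tube #1]/[tube #5] = (factor to tube #5)/(factor to tube #1) = 2400/2 = 1.20 × 10^3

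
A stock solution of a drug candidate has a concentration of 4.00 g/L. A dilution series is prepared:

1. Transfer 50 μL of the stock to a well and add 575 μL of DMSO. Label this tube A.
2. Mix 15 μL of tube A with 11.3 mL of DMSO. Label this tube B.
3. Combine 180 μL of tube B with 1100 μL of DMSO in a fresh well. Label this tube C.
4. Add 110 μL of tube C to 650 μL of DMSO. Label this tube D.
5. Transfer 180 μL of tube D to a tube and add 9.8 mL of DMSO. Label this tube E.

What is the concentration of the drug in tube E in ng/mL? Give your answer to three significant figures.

Step 1: 50 μL + 575 μL = 625 μL total → factor 625/50 = 12.5
Step 2: 15 μL + 11.3 mL = 11315 μL total → factor 11315/15 = 754.33
Step 3: 180 μL + 1100 μL = 1280 μL total → factor 1280/180 = 7.1111
Step 4: 110 μL + 650 μL = 760 μL total → factor 760/110 = 6.9091
Step 5: 180 μL + 9.8 mL = 9980 μL total → factor 9980/180 = 55.444
Overall dilution factor = 12.5 × 754.33 × 7.1111 × 6.9091 × 55.444 = 2.5686 × 10^7
Final = 4.00 g/L / 2.5686 × 10^7 = 1.557 × 10^-7 g/L = 0.156 ng/mL

0.156 ng/mL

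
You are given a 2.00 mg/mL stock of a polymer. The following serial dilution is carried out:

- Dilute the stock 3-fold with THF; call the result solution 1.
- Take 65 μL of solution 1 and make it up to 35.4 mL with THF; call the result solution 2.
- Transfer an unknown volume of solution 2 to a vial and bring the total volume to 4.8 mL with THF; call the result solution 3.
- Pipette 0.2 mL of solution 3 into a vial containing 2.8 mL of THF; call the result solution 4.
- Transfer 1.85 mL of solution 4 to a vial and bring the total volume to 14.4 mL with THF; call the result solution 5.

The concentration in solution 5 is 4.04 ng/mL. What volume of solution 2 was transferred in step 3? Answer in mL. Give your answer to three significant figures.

1.85 mL

Step 1: 3-fold → factor 3
Step 2: 65 μL brought to 35.4 mL → factor 35400/65 = 544.62
Step 3: v brought to 4.8 mL → factor = 4.8 mL/v
Step 4: 0.2 mL + 2.8 mL = 3 mL total → factor 3/0.2 = 15
Step 5: 1.85 mL brought to 14.4 mL → factor 14.4/1.85 = 7.7838
Product of known-step factors = 1.9076 × 10^5
Overall factor = 2.00 mg/mL / (4.04 ng/mL) = 4.9505 × 10^5
Step-3 factor = 4.9505 × 10^5 / 1.9076 × 10^5 = 2.5951
v = 4.8 mL / 2.5951 = 1.85 mL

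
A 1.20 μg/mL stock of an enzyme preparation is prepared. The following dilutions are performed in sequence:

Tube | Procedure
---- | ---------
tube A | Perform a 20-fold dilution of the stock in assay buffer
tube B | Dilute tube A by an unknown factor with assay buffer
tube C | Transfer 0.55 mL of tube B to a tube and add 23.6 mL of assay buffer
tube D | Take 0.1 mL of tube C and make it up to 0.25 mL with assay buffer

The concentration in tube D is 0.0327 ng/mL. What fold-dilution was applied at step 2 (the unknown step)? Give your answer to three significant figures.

16.7-fold

Step 1: 20-fold → factor 20
Step 2: unknown factor x
Step 3: 0.55 mL + 23.6 mL = 24.15 mL total → factor 24.15/0.55 = 43.909
Step 4: 0.1 mL brought to 0.25 mL → factor 0.25/0.1 = 2.5
Product of known-step factors = 2195.5
Overall factor = 1.20 μg/mL / (0.0327 ng/mL) = 36697
x = 36697 / 2195.5 = 16.7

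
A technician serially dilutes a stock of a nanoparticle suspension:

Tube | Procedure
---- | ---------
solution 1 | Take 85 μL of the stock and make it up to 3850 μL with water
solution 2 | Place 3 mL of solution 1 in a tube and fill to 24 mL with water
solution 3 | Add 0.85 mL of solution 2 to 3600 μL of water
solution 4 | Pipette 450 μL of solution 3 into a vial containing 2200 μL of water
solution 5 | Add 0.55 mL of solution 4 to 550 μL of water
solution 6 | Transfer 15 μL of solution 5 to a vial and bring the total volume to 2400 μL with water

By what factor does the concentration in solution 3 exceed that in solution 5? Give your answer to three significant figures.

Step 1: 85 μL brought to 3850 μL → factor 3850/85 = 45.294
Step 2: 3 mL brought to 24 mL → factor 24/3 = 8
Step 3: 0.85 mL + 3600 μL = 4.45 mL total → factor 4.45/0.85 = 5.2353
Step 4: 450 μL + 2200 μL = 2650 μL total → factor 2650/450 = 5.8889
Step 5: 0.55 mL + 550 μL = 1.1 mL total → factor 1.1/0.55 = 2
Dilution factor to solution 3 = 1897; to solution 5 = 22343
[solution 3]/[solution 5] = (factor to solution 5)/(factor to solution 3) = 22343/1897 = 11.8

11.8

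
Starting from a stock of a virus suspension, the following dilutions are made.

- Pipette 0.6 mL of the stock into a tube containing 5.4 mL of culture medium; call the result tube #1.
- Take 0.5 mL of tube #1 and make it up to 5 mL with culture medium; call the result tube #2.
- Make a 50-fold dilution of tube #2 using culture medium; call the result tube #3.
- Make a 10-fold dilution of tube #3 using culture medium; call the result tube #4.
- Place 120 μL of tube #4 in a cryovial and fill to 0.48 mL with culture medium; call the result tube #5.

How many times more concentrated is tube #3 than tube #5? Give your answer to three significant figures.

40.0

Step 1: 0.6 mL + 5.4 mL = 6 mL total → factor 6/0.6 = 10
Step 2: 0.5 mL brought to 5 mL → factor 5/0.5 = 10
Step 3: 50-fold → factor 50
Step 4: 10-fold → factor 10
Step 5: 120 μL brought to 0.48 mL → factor 480/120 = 4
Dilution factor to tube #3 = 5000; to tube #5 = 2 × 10^5
[tube #3]/[tube #5] = (factor to tube #5)/(factor to tube #3) = 2 × 10^5/5000 = 40.0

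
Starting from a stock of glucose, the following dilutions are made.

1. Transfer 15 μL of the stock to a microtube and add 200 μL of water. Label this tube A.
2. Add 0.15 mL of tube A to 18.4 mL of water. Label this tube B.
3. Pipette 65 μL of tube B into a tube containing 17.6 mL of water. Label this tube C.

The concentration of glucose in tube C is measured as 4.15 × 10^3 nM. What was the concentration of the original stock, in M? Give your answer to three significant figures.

Step 1: 15 μL + 200 μL = 215 μL total → factor 215/15 = 14.333
Step 2: 0.15 mL + 18.4 mL = 18.55 mL total → factor 18.55/0.15 = 123.67
Step 3: 65 μL + 17.6 mL = 17665 μL total → factor 17665/65 = 271.77
Overall dilution factor = 14.333 × 123.67 × 271.77 = 4.8173 × 10^5
Stock = 4.15 × 10^3 nM × 4.8173 × 10^5 = 1.999 × 10^9 nM = 2.00 M

2.00 M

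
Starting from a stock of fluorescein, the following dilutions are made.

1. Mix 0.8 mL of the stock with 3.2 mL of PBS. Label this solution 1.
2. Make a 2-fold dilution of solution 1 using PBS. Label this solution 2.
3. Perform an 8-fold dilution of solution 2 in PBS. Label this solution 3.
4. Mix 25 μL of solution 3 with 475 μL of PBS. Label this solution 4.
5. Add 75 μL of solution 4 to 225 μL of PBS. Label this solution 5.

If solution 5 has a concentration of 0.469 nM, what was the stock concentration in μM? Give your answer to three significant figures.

3.00 μM

Step 1: 0.8 mL + 3.2 mL = 4 mL total → factor 4/0.8 = 5
Step 2: 2-fold → factor 2
Step 3: 8-fold → factor 8
Step 4: 25 μL + 475 μL = 500 μL total → factor 500/25 = 20
Step 5: 75 μL + 225 μL = 300 μL total → factor 300/75 = 4
Overall dilution factor = 5 × 2 × 8 × 20 × 4 = 6400
Stock = 0.469 nM × 6400 = 3002 nM = 3.00 μM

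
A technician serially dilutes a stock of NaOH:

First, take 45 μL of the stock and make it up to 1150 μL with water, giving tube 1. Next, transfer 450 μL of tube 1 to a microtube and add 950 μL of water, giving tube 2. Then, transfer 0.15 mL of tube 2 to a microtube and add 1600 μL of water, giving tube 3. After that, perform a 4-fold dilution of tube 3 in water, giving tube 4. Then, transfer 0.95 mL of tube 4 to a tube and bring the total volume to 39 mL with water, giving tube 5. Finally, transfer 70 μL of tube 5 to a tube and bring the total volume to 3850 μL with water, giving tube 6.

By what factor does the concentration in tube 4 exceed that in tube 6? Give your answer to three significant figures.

2.26 × 10^3

Step 1: 45 μL brought to 1150 μL → factor 1150/45 = 25.556
Step 2: 450 μL + 950 μL = 1400 μL total → factor 1400/450 = 3.1111
Step 3: 0.15 mL + 1600 μL = 1.75 mL total → factor 1.75/0.15 = 11.667
Step 4: 4-fold → factor 4
Step 5: 0.95 mL brought to 39 mL → factor 39/0.95 = 41.053
Step 6: 70 μL brought to 3850 μL → factor 3850/70 = 55
Dilution factor to tube 4 = 3710.3; to tube 6 = 8.3774 × 10^6
[tube 4]/[tube 6] = (factor to tube 6)/(factor to tube 4) = 8.3774 × 10^6/3710.3 = 2.26 × 10^3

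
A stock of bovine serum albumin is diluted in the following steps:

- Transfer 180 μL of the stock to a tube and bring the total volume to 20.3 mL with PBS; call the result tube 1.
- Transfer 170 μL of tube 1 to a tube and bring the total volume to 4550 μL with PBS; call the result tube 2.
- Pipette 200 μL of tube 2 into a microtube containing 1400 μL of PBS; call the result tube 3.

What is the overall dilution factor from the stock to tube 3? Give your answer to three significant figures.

Step 1: 180 μL brought to 20.3 mL → factor 20300/180 = 112.78
Step 2: 170 μL brought to 4550 μL → factor 4550/170 = 26.765
Step 3: 200 μL + 1400 μL = 1600 μL total → factor 1600/200 = 8
Overall dilution factor = 112.78 × 26.765 × 8 = 24148

2.41 × 10^4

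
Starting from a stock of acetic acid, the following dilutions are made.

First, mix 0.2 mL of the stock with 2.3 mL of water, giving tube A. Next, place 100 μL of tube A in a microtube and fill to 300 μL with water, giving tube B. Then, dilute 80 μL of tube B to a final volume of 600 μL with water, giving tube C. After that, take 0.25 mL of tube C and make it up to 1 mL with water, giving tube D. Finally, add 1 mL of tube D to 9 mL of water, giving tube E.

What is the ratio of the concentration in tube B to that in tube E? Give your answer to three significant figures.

300

Step 1: 0.2 mL + 2.3 mL = 2.5 mL total → factor 2.5/0.2 = 12.5
Step 2: 100 μL brought to 300 μL → factor 300/100 = 3
Step 3: 80 μL brought to 600 μL → factor 600/80 = 7.5
Step 4: 0.25 mL brought to 1 mL → factor 1/0.25 = 4
Step 5: 1 mL + 9 mL = 10 mL total → factor 10/1 = 10
Dilution factor to tube B = 37.5; to tube E = 11250
[tube B]/[tube E] = (factor to tube E)/(factor to tube B) = 11250/37.5 = 300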